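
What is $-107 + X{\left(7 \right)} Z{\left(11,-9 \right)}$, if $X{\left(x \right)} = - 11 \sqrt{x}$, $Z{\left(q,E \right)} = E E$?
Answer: $-107 - 891 \sqrt{7} \approx -2464.4$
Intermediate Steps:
$Z{\left(q,E \right)} = E^{2}$
$-107 + X{\left(7 \right)} Z{\left(11,-9 \right)} = -107 + - 11 \sqrt{7} \left(-9\right)^{2} = -107 + - 11 \sqrt{7} \cdot 81 = -107 - 891 \sqrt{7}$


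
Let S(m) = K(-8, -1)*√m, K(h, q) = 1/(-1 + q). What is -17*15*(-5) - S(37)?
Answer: 1275 + √37/2 ≈ 1278.0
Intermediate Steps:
S(m) = -√m/2 (S(m) = √m/(-1 - 1) = √m/(-2) = -√m/2)
-17*15*(-5) - S(37) = -17*15*(-5) - (-1)*√37/2 = -255*(-5) + √37/2 = 1275 + √37/2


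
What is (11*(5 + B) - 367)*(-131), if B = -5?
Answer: 48077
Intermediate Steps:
(11*(5 + B) - 367)*(-131) = (11*(5 - 5) - 367)*(-131) = (11*0 - 367)*(-131) = (0 - 367)*(-131) = -367*(-131) = 48077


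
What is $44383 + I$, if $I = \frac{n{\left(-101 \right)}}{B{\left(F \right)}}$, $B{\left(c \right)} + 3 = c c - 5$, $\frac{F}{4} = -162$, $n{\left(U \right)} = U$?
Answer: $\frac{18636244067}{419896} \approx 44383.0$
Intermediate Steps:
$F = -648$ ($F = 4 \left(-162\right) = -648$)
$B{\left(c \right)} = -8 + c^{2}$ ($B{\left(c \right)} = -3 + \left(c c - 5\right) = -3 + \left(c^{2} - 5\right) = -3 + \left(-5 + c^{2}\right) = -8 + c^{2}$)
$I = - \frac{101}{419896}$ ($I = - \frac{101}{-8 + \left(-648\right)^{2}} = - \frac{101}{-8 + 419904} = - \frac{101}{419896} \approx -0.00024054$)
$44383 + I = 44383 - \frac{101}{419896} = \frac{18636244067}{419896}$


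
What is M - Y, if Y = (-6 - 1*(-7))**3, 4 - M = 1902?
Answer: -1899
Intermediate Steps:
M = -1898 (M = 4 - 1*1902 = 4 - 1902 = -1898)
Y = 1 (Y = (-6 + 7)**3 = 1**3 = 1)
M - Y = -1898 - 1*1 = -1898 - 1 = -1899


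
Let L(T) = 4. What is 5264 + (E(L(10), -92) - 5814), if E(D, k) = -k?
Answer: -458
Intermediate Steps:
5264 + (E(L(10), -92) - 5814) = 5264 + (-1*(-92) - 5814) = 5264 + (92 - 5814) = 5264 - 5722 = -458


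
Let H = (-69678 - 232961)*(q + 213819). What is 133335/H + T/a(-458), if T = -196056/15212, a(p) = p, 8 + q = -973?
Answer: 526151739715743/18698837850280178 ≈ 0.028138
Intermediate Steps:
q = -981 (q = -8 - 973 = -981)
T = -49014/3803 (T = -196056*1/15212 = -49014/3803 ≈ -12.888)
H = -64413079482 (H = (-69678 - 232961)*(-981 + 213819) = -302639*212838 = -64413079482)
133335/H + T/a(-458) = 133335/(-64413079482) - 49014/3803/(-458) = 133335*(-1/64413079482) - 49014/3803*(-1/458) = -44445/21471026494 + 24507/870887 = 526151739715743/18698837850280178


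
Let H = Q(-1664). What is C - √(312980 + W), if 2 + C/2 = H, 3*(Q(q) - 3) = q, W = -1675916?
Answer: -3322/3 - 2*I*√340734 ≈ -1107.3 - 1167.4*I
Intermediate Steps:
Q(q) = 3 + q/3
H = -1655/3 (H = 3 + (⅓)*(-1664) = 3 - 1664/3 = -1655/3 ≈ -551.67)
C = -3322/3 (C = -4 + 2*(-1655/3) = -4 - 3310/3 = -3322/3 ≈ -1107.3)
C - √(312980 + W) = -3322/3 - √(312980 - 1675916) = -3322/3 - √(-1362936) = -3322/3 - 2*I*√340734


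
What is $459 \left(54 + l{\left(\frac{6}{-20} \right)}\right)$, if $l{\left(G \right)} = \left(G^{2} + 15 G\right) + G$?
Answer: $\frac{2262411}{100} \approx 22624.0$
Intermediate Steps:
$l{\left(G \right)} = G^{2} + 16 G$
$459 \left(54 + l{\left(\frac{6}{-20} \right)}\right) = 459 \left(54 + \frac{6}{-20} \left(16 + \frac{6}{-20}\right)\right) = 459 \left(54 + 6 \left(- \frac{1}{20}\right) \left(16 + 6 \left(- \frac{1}{20}\right)\right)\right) = 459 \left(54 - \frac{3 \left(16 - \frac{3}{10}\right)}{10}\right) = 459 \left(54 - \frac{471}{100}\right) = 459 \cdot \frac{4929}{100} = \frac{2262411}{100}$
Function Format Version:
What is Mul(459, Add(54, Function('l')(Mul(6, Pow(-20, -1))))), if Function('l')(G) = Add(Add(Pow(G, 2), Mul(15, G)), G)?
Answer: Rational(2262411, 100) ≈ 22624.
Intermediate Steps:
Function('l')(G) = Add(Pow(G, 2), Mul(16, G))
Mul(459, Add(54, Function('l')(Mul(6, Pow(-20, -1))))) = Mul(459, Add(54, Mul(Mul(6, Pow(-20, -1)), Add(16, Mul(6, Pow(-20, -1)))))) = Mul(459, Add(54, Mul(Mul(6, Rational(-1, 20)), Add(16, Mul(6, Rational(-1, 20)))))) = Mul(459, Add(54, Mul(Rational(-3, 10), Add(16, Rational(-3, 10))))) = Mul(459, Add(54, Mul(Rational(-3, 10), Rational(157, 10)))) = Mul(459, Add(54, Rational(-471, 100))) = Mul(459, Rational(4929, 100)) = Rational(2262411, 100)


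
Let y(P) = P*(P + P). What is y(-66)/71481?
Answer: 2904/23827 ≈ 0.12188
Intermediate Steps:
y(P) = 2*P² (y(P) = P*(2*P) = 2*P²)
y(-66)/71481 = (2*(-66)²)/71481 = (2*4356)*(1/71481) = 8712*(1/71481) = 2904/23827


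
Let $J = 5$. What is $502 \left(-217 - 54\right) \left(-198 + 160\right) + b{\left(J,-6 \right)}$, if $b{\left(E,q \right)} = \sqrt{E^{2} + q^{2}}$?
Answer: $5169596 + \sqrt{61} \approx 5.1696 \cdot 10^{6}$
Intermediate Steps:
$502 \left(-217 - 54\right) \left(-198 + 160\right) + b{\left(J,-6 \right)} = 502 \left(-217 - 54\right) \left(-198 + 160\right) + \sqrt{5^{2} + \left(-6\right)^{2}} = 502 \left(\left(-271\right) \left(-38\right)\right) + \sqrt{25 + 36} = 502 \cdot 10298 + \sqrt{61} = 5169596 + \sqrt{61}$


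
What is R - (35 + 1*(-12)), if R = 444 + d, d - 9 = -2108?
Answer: -1678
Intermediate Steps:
d = -2099 (d = 9 - 2108 = -2099)
R = -1655 (R = 444 - 2099 = -1655)
R - (35 + 1*(-12)) = -1655 - (35 + 1*(-12)) = -1655 - (35 - 12) = -1655 - 1*23 = -1655 - 23 = -1678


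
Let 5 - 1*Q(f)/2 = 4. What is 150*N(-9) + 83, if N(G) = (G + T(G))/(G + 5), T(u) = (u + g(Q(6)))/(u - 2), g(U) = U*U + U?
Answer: 4513/11 ≈ 410.27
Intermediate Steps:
Q(f) = 2 (Q(f) = 10 - 2*4 = 10 - 8 = 2)
g(U) = U + U² (g(U) = U² + U = U + U²)
T(u) = (6 + u)/(-2 + u) (T(u) = (u + 2*(1 + 2))/(u - 2) = (u + 2*3)/(-2 + u) = (u + 6)/(-2 + u) = (6 + u)/(-2 + u))
N(G) = (G + (6 + G)/(-2 + G))/(5 + G) (N(G) = (G + (6 + G)/(-2 + G))/(G + 5) = (G + (6 + G)/(-2 + G))/(5 + G))
150*N(-9) + 83 = 150*((6 - 9 - 9*(-2 - 9))/((-2 - 9)*(5 - 9))) + 83 = 150*((6 - 9 - 9*(-11))/(-11*(-4))) + 83 = 150*(-1/11*(-¼)*(6 - 9 + 99)) + 83 = 150*(-1/11*(-¼)*96) + 83 = 150*(24/11) + 83 = 3600/11 + 83 = 4513/11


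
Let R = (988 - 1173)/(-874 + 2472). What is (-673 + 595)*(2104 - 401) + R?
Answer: -212268917/1598 ≈ -1.3283e+5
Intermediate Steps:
R = -185/1598 ≈ -0.11577
(-673 + 595)*(2104 - 401) + R = (-673 + 595)*(2104 - 401) - 185/1598 = -78*1703 - 185/1598 = -132834 - 185/1598 = -212268917/1598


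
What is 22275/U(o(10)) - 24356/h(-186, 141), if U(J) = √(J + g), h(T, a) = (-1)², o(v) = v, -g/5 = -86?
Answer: -24356 + 405*√110/4 ≈ -23294.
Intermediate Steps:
g = 430 (g = -5*(-86) = 430)
h(T, a) = 1
U(J) = √(430 + J) (U(J) = √(J + 430) = √(430 + J))
22275/U(o(10)) - 24356/h(-186, 141) = 22275/(√(430 + 10)) - 24356/1 = 22275/(√440) - 24356*1 = 22275/((2*√110)) - 24356 = 22275*(√110/220) - 24356 = 405*√110/4 - 24356 = -24356 + 405*√110/4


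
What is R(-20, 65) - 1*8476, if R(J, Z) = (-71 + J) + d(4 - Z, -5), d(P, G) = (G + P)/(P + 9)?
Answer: -222709/26 ≈ -8565.7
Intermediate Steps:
d(P, G) = (G + P)/(9 + P)
R(J, Z) = -71 + J + (-1 - Z)/(13 - Z) (R(J, Z) = (-71 + J) + (-5 + (4 - Z))/(9 + (4 - Z)) = (-71 + J) + (-1 - Z)/(13 - Z) = -71 + J + (-1 - Z)/(13 - Z))
R(-20, 65) - 1*8476 = (1 + 65 + (-71 - 20)*(-13 + 65))/(-13 + 65) - 1*8476 = (1 + 65 - 91*52)/52 - 8476 = (1 + 65 - 4732)/52 - 8476 = (1/52)*(-4666) - 8476 = -2333/26 - 8476 = -222709/26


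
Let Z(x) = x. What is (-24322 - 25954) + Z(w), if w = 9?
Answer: -50267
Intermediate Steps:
(-24322 - 25954) + Z(w) = (-24322 - 25954) + 9 = -50276 + 9 = -50267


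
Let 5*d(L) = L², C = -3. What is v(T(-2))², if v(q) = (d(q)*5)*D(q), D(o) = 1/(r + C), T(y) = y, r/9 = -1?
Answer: ⅑ ≈ 0.11111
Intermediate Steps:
r = -9 (r = 9*(-1) = -9)
d(L) = L²/5
D(o) = -1/12 (D(o) = 1/(-9 - 3) = 1/(-12) = -1/12)
v(q) = -q²/12 (v(q) = ((q²/5)*5)*(-1/12) = q²*(-1/12) = -q²/12)
v(T(-2))² = (-1/12*(-2)²)² = (-1/12*4)² = (-⅓)² = ⅑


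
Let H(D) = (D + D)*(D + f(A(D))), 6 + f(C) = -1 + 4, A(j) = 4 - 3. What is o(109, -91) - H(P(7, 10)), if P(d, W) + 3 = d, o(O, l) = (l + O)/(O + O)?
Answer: -863/109 ≈ -7.9174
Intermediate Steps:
o(O, l) = (O + l)/(2*O) (o(O, l) = (O + l)/((2*O)) = (O + l)*(1/(2*O)) = (O + l)/(2*O))
A(j) = 1
f(C) = -3 (f(C) = -6 + (-1 + 4) = -6 + 3 = -3)
P(d, W) = -3 + d
H(D) = 2*D*(-3 + D) (H(D) = (D + D)*(D - 3) = (2*D)*(-3 + D) = 2*D*(-3 + D))
o(109, -91) - H(P(7, 10)) = (½)*(109 - 91)/109 - 2*(-3 + 7)*(-3 + (-3 + 7)) = (½)*(1/109)*18 - 2*4*(-3 + 4) = 9/109 - 2*4 = 9/109 - 1*8 = 9/109 - 8 = -863/109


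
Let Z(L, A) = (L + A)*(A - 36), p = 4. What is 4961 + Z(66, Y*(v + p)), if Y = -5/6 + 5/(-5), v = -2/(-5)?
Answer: 541816/225 ≈ 2408.1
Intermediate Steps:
v = ⅖ (v = -2*(-⅕) = ⅖ ≈ 0.40000)
Y = -11/6 (Y = -5*⅙ + 5*(-⅕) = -⅚ - 1 = -11/6 ≈ -1.8333)
Z(L, A) = (-36 + A)*(A + L) (Z(L, A) = (A + L)*(-36 + A) = (-36 + A)*(A + L))
4961 + Z(66, Y*(v + p)) = 4961 + ((-11*(⅖ + 4)/6)² - (-66)*(⅖ + 4) - 36*66 - 11*(⅖ + 4)/6*66) = 4961 + ((-11/6*22/5)² - (-66)*22/5 - 2376 - 11/6*22/5*66) = 4961 + ((-121/15)² - 36*(-121/15) - 2376 - 121/15*66) = 4961 + (14641/225 + 1452/5 - 2376 - 2662/5) = 4961 - 574409/225 = 541816/225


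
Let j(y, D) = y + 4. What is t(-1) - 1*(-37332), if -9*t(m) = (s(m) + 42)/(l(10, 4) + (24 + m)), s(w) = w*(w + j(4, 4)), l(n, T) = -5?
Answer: 6047749/162 ≈ 37332.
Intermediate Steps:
j(y, D) = 4 + y
s(w) = w*(8 + w) (s(w) = w*(w + (4 + 4)) = w*(w + 8) = w*(8 + w))
t(m) = -(42 + m*(8 + m))/(9*(19 + m)) (t(m) = -(m*(8 + m) + 42)/(9*(-5 + (24 + m))) = -(42 + m*(8 + m))/(9*(19 + m)))
t(-1) - 1*(-37332) = (-42 - 1*(-1)*(8 - 1))/(9*(19 - 1)) - 1*(-37332) = (⅑)*(-42 - 1*(-1)*7)/18 + 37332 = (⅑)*(1/18)*(-42 + 7) + 37332 = (⅑)*(1/18)*(-35) + 37332 = -35/162 + 37332 = 6047749/162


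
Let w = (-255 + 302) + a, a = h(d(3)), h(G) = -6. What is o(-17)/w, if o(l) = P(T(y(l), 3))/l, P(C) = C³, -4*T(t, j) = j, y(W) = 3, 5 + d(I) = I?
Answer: 27/44608 ≈ 0.00060527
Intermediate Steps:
d(I) = -5 + I
T(t, j) = -j/4
a = -6
w = 41 (w = (-255 + 302) - 6 = 47 - 6 = 41)
o(l) = -27/(64*l) (o(l) = (-¼*3)³/l = (-¾)³/l = -27/(64*l))
o(-17)/w = -27/64/(-17)/41 = -27/64*(-1/17)*(1/41) = (27/1088)*(1/41) = 27/44608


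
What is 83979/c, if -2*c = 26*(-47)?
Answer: 83979/611 ≈ 137.45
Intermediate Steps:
c = 611 (c = -13*(-47) = -1/2*(-1222) = 611)
83979/c = 83979/611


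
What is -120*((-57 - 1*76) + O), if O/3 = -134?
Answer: 64200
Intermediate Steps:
O = -402 (O = 3*(-134) = -402)
-120*((-57 - 1*76) + O) = -120*((-57 - 1*76) - 402) = -120*((-57 - 76) - 402) = -120*(-133 - 402) = -120*(-535) = 64200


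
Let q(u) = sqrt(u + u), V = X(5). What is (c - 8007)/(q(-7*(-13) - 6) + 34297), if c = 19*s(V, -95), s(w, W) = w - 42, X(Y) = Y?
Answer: -298726870/1176284039 + 8710*sqrt(170)/1176284039 ≈ -0.25386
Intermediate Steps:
V = 5
s(w, W) = -42 + w
q(u) = sqrt(2)*sqrt(u) (q(u) = sqrt(2*u) = sqrt(2)*sqrt(u))
c = -703 (c = 19*(-42 + 5) = 19*(-37) = -703)
(c - 8007)/(q(-7*(-13) - 6) + 34297) = (-703 - 8007)/(sqrt(2)*sqrt(-7*(-13) - 6) + 34297) = -8710/(sqrt(2)*sqrt(91 - 6) + 34297) = -8710/(sqrt(2)*sqrt(85) + 34297) = -8710/(sqrt(170) + 34297) = -8710/(34297 + sqrt(170))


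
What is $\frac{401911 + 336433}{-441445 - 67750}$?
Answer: $- \frac{738344}{509195} \approx -1.45$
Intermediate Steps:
$\frac{401911 + 336433}{-441445 - 67750} = \frac{738344}{-509195} = 738344 \left(- \frac{1}{509195}\right) = - \frac{738344}{509195}$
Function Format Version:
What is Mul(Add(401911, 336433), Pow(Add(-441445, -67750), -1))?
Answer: Rational(-738344, 509195) ≈ -1.4500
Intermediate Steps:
Mul(Add(401911, 336433), Pow(Add(-441445, -67750), -1)) = Mul(738344, Pow(-509195, -1)) = Mul(738344, Rational(-1, 509195)) = Rational(-738344, 509195)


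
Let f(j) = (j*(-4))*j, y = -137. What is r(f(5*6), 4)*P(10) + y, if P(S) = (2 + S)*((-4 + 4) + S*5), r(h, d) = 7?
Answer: 4063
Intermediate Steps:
f(j) = -4*j² (f(j) = (-4*j)*j = -4*j²)
P(S) = 5*S*(2 + S) (P(S) = (2 + S)*(0 + 5*S) = (2 + S)*(5*S) = 5*S*(2 + S))
r(f(5*6), 4)*P(10) + y = 7*(5*10*(2 + 10)) - 137 = 7*(5*10*12) - 137 = 7*600 - 137 = 4200 - 137 = 4063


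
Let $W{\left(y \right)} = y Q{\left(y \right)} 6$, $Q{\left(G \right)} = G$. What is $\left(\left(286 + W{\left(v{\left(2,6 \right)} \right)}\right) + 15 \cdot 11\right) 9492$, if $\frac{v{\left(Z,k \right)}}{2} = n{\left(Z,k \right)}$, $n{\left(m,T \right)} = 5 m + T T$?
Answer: $486322620$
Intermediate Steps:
$n{\left(m,T \right)} = T^{2} + 5 m$ ($n{\left(m,T \right)} = 5 m + T^{2} = T^{2} + 5 m$)
$v{\left(Z,k \right)} = 2 k^{2} + 10 Z$ ($v{\left(Z,k \right)} = 2 \left(k^{2} + 5 Z\right) = 2 k^{2} + 10 Z$)
$W{\left(y \right)} = 6 y^{2}$ ($W{\left(y \right)} = y y 6 = y^{2} \cdot 6 = 6 y^{2}$)
$\left(\left(286 + W{\left(v{\left(2,6 \right)} \right)}\right) + 15 \cdot 11\right) 9492 = \left(\left(286 + 6 \left(2 \cdot 6^{2} + 10 \cdot 2\right)^{2}\right) + 15 \cdot 11\right) 9492 = \left(\left(286 + 6 \left(2 \cdot 36 + 20\right)^{2}\right) + 165\right) 9492 = \left(\left(286 + 6 \left(72 + 20\right)^{2}\right) + 165\right) 9492 = \left(\left(286 + 6 \cdot 92^{2}\right) + 165\right) 9492 = \left(\left(286 + 6 \cdot 8464\right) + 165\right) 9492 = \left(\left(286 + 50784\right) + 165\right) 9492 = \left(51070 + 165\right) 9492 = 51235 \cdot 9492 = 486322620$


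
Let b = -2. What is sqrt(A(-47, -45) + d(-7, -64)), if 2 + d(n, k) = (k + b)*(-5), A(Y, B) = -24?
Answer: 4*sqrt(19) ≈ 17.436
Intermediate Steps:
d(n, k) = 8 - 5*k (d(n, k) = -2 + (k - 2)*(-5) = -2 + (-2 + k)*(-5) = -2 + (10 - 5*k) = 8 - 5*k)
sqrt(A(-47, -45) + d(-7, -64)) = sqrt(-24 + (8 - 5*(-64))) = sqrt(-24 + (8 + 320)) = sqrt(-24 + 328) = sqrt(304) = 4*sqrt(19)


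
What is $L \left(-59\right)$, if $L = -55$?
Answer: $3245$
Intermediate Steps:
$L \left(-59\right) = \left(-55\right) \left(-59\right) = 3245$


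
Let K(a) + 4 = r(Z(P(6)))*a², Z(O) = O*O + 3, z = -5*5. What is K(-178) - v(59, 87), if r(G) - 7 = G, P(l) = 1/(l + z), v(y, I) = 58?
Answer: 114388542/361 ≈ 3.1687e+5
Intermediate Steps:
z = -25
P(l) = 1/(-25 + l) (P(l) = 1/(l - 25) = 1/(-25 + l))
Z(O) = 3 + O² (Z(O) = O² + 3 = 3 + O²)
r(G) = 7 + G
K(a) = -4 + 3611*a²/361 (K(a) = -4 + (7 + (3 + (1/(-25 + 6))²))*a² = -4 + (7 + (3 + (1/(-19))²))*a² = -4 + (7 + (3 + (-1/19)²))*a² = -4 + (7 + (3 + 1/361))*a² = -4 + (7 + 1084/361)*a² = -4 + 3611*a²/361)
K(-178) - v(59, 87) = (-4 + (3611/361)*(-178)²) - 1*58 = (-4 + (3611/361)*31684) - 58 = (-4 + 114410924/361) - 58 = 114409480/361 - 58 = 114388542/361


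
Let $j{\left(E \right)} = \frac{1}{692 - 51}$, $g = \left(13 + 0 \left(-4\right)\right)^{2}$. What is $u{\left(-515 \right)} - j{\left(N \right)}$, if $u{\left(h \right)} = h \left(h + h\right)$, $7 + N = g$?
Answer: $\frac{340018449}{641} \approx 5.3045 \cdot 10^{5}$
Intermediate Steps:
$g = 169$ ($g = \left(13 + 0\right)^{2} = 13^{2} = 169$)
$N = 162$ ($N = -7 + 169 = 162$)
$u{\left(h \right)} = 2 h^{2}$ ($u{\left(h \right)} = h 2 h = 2 h^{2}$)
$j{\left(E \right)} = \frac{1}{641}$
$u{\left(-515 \right)} - j{\left(N \right)} = 2 \left(-515\right)^{2} - \frac{1}{641} = 2 \cdot 265225 - \frac{1}{641} = 530450 - \frac{1}{641} = \frac{340018449}{641}$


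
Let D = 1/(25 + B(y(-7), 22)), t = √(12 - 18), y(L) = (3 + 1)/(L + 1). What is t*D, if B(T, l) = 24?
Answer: I*√6/49 ≈ 0.04999*I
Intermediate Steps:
y(L) = 4/(1 + L)
t = I*√6 (t = √(-6) = I*√6 ≈ 2.4495*I)
D = 1/49 (D = 1/(25 + 24) = 1/49 ≈ 0.020408)
t*D = (I*√6)*(1/49) = I*√6/49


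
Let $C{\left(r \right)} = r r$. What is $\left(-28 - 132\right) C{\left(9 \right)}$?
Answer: $-12960$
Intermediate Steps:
$C{\left(r \right)} = r^{2}$
$\left(-28 - 132\right) C{\left(9 \right)} = \left(-28 - 132\right) 9^{2} = \left(-160\right) 81 = -12960$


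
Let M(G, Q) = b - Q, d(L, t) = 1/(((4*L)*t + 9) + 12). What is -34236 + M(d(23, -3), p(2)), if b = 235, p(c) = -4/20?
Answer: -170004/5 ≈ -34001.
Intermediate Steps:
d(L, t) = 1/(21 + 4*L*t) (d(L, t) = 1/((4*L*t + 9) + 12) = 1/((9 + 4*L*t) + 12) = 1/(21 + 4*L*t))
p(c) = -1/5 (p(c) = -4*1/20 = -1/5)
M(G, Q) = 235 - Q
-34236 + M(d(23, -3), p(2)) = -34236 + (235 - 1*(-1/5)) = -34236 + (235 + 1/5) = -34236 + 1176/5 = -170004/5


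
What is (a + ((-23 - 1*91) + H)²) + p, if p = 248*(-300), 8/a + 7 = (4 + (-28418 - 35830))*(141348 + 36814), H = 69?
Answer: -828392636345633/11445839535 ≈ -72375.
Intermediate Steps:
a = -8/11445839535 (a = 8/(-7 + (4 + (-28418 - 35830))*(141348 + 36814)) = 8/(-7 + (4 - 64248)*178162) = 8/(-7 - 64244*178162) = 8/(-7 - 11445839528) = 8/(-11445839535) = 8*(-1/11445839535) = -8/11445839535 ≈ -6.9894e-10)
p = -74400
(a + ((-23 - 1*91) + H)²) + p = (-8/11445839535 + ((-23 - 1*91) + 69)²) - 74400 = (-8/11445839535 + ((-23 - 91) + 69)²) - 74400 = (-8/11445839535 + (-114 + 69)²) - 74400 = (-8/11445839535 + (-45)²) - 74400 = (-8/11445839535 + 2025) - 74400 = 23177825058367/11445839535 - 74400 = -828392636345633/11445839535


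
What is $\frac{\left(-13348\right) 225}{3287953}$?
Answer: $- \frac{3003300}{3287953} \approx -0.91343$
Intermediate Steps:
$\frac{\left(-13348\right) 225}{3287953} = \left(-3003300\right) \frac{1}{3287953} = - \frac{3003300}{3287953}$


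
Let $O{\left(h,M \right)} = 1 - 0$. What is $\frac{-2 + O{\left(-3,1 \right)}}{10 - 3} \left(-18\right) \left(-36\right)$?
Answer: $- \frac{648}{7} \approx -92.571$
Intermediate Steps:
$O{\left(h,M \right)} = 1$ ($O{\left(h,M \right)} = 1 + 0 = 1$)
$\frac{-2 + O{\left(-3,1 \right)}}{10 - 3} \left(-18\right) \left(-36\right) = \frac{-2 + 1}{10 - 3} \left(-18\right) \left(-36\right) = - \frac{1}{7} \left(-18\right) \left(-36\right) = \left(-1\right) \frac{1}{7} \left(-18\right) \left(-36\right) = \left(- \frac{1}{7}\right) \left(-18\right) \left(-36\right) = \frac{18}{7} \left(-36\right) = - \frac{648}{7}$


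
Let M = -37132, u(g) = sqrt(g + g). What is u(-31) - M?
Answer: 37132 + I*sqrt(62) ≈ 37132.0 + 7.874*I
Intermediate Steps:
u(g) = sqrt(2)*sqrt(g) (u(g) = sqrt(2*g) = sqrt(2)*sqrt(g))
u(-31) - M = sqrt(2)*sqrt(-31) - 1*(-37132) = sqrt(2)*(I*sqrt(31)) + 37132 = I*sqrt(62) + 37132 = 37132 + I*sqrt(62)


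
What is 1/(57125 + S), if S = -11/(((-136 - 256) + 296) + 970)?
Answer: 874/49927239 ≈ 1.7505e-5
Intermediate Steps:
S = -11/874 (S = -11/((-392 + 296) + 970) = -11/(-96 + 970) = -11/874 ≈ -0.012586)
1/(57125 + S) = 1/(57125 - 11/874) = 1/(49927239/874) = 874/49927239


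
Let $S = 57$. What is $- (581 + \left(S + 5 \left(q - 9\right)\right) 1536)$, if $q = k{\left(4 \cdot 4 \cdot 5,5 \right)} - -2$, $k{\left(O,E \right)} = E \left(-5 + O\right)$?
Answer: $-2914373$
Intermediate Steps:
$q = 377$ ($q = 5 \left(-5 + 4 \cdot 4 \cdot 5\right) - -2 = 5 \left(-5 + 16 \cdot 5\right) + 2 = 5 \left(-5 + 80\right) + 2 = 5 \cdot 75 + 2 = 375 + 2 = 377$)
$- (581 + \left(S + 5 \left(q - 9\right)\right) 1536) = - (581 + \left(57 + 5 \left(377 - 9\right)\right) 1536) = - (581 + \left(57 + 5 \cdot 368\right) 1536) = - (581 + \left(57 + 1840\right) 1536) = - (581 + 1897 \cdot 1536) = - (581 + 2913792) = \left(-1\right) 2914373 = -2914373$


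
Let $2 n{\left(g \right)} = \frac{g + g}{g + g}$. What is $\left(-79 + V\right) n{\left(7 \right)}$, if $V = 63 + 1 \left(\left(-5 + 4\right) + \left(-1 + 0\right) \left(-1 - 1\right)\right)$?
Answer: $- \frac{15}{2} \approx -7.5$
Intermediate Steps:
$n{\left(g \right)} = \frac{1}{2}$ ($n{\left(g \right)} = \frac{\left(g + g\right) \frac{1}{g + g}}{2} = \frac{2 g \frac{1}{2 g}}{2} = \frac{1}{2} \cdot 1 = \frac{1}{2}$)
$V = 64$ ($V = 63 + 1 \left(-1 - -2\right) = 63 + 1 \left(-1 + 2\right) = 63 + 1 \cdot 1 = 63 + 1 = 64$)
$\left(-79 + V\right) n{\left(7 \right)} = \left(-79 + 64\right) \frac{1}{2} = \left(-15\right) \frac{1}{2} = - \frac{15}{2}$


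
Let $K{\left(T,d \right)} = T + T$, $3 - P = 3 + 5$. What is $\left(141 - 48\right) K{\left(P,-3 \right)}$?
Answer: $-930$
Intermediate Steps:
$P = -5$ ($P = 3 - \left(3 + 5\right) = 3 - 8 = -5$)
$K{\left(T,d \right)} = 2 T$
$\left(141 - 48\right) K{\left(P,-3 \right)} = \left(141 - 48\right) 2 \left(-5\right) = 93 \left(-10\right) = -930$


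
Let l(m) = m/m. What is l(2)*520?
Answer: 520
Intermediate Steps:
l(m) = 1
l(2)*520 = 1*520 = 520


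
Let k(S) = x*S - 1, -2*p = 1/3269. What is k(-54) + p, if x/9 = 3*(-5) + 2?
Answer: 41300545/6538 ≈ 6317.0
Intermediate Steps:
x = -117 (x = 9*(3*(-5) + 2) = 9*(-15 + 2) = 9*(-13) = -117)
p = -1/6538 (p = -½/3269 = -½*1/3269 = -1/6538 ≈ -0.00015295)
k(S) = -1 - 117*S (k(S) = -117*S - 1 = -1 - 117*S)
k(-54) + p = (-1 - 117*(-54)) - 1/6538 = (-1 + 6318) - 1/6538 = 6317 - 1/6538 = 41300545/6538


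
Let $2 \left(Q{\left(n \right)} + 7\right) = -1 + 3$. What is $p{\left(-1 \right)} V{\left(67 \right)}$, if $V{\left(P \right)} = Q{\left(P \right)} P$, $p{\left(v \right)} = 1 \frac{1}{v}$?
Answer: $402$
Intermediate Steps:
$p{\left(v \right)} = \frac{1}{v}$
$Q{\left(n \right)} = -6$ ($Q{\left(n \right)} = -7 + \frac{-1 + 3}{2} = -7 + \frac{1}{2} \cdot 2 = -7 + 1 = -6$)
$V{\left(P \right)} = - 6 P$
$p{\left(-1 \right)} V{\left(67 \right)} = \frac{\left(-6\right) 67}{-1} = \left(-1\right) \left(-402\right) = 402$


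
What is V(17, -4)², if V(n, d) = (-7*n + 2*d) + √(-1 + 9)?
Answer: 16137 - 508*√2 ≈ 15419.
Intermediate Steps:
V(n, d) = -7*n + 2*d + 2*√2 (V(n, d) = (-7*n + 2*d) + √8 = (-7*n + 2*d) + 2*√2 = -7*n + 2*d + 2*√2)
V(17, -4)² = (-7*17 + 2*(-4) + 2*√2)² = (-119 - 8 + 2*√2)² = (-127 + 2*√2)²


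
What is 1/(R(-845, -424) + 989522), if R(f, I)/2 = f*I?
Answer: 1/1706082 ≈ 5.8614e-7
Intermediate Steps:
R(f, I) = 2*I*f (R(f, I) = 2*(f*I) = 2*(I*f) = 2*I*f)
1/(R(-845, -424) + 989522) = 1/(2*(-424)*(-845) + 989522) = 1/(716560 + 989522) = 1/1706082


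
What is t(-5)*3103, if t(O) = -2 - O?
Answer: 9309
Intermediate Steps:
t(-5)*3103 = (-2 - 1*(-5))*3103 = (-2 + 5)*3103 = 3*3103 = 9309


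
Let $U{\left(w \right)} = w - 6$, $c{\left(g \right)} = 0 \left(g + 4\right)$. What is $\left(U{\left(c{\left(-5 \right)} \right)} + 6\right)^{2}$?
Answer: $0$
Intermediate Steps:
$c{\left(g \right)} = 0$ ($c{\left(g \right)} = 0 \left(4 + g\right) = 0$)
$U{\left(w \right)} = -6 + w$
$\left(U{\left(c{\left(-5 \right)} \right)} + 6\right)^{2} = \left(\left(-6 + 0\right) + 6\right)^{2} = \left(-6 + 6\right)^{2} = 0^{2} = 0$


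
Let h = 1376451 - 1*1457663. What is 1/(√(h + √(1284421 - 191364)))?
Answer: -I/√(81212 - √1093057) ≈ -0.0035319*I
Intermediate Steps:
h = -81212 (h = 1376451 - 1457663 = -81212)
1/(√(h + √(1284421 - 191364))) = 1/(√(-81212 + √(1284421 - 191364))) = 1/(√(-81212 + √1093057)) = (-81212 + √1093057)^(-½)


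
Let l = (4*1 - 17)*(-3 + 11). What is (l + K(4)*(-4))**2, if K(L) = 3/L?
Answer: 11449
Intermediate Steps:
l = -104 (l = (4 - 17)*8 = -13*8 = -104)
(l + K(4)*(-4))**2 = (-104 + (3/4)*(-4))**2 = (-104 - 3)**2 = (-107)**2 = 11449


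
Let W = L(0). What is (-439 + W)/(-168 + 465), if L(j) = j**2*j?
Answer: -439/297 ≈ -1.4781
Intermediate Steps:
L(j) = j**3
W = 0 (W = 0**3 = 0)
(-439 + W)/(-168 + 465) = (-439 + 0)/(-168 + 465) = -439/297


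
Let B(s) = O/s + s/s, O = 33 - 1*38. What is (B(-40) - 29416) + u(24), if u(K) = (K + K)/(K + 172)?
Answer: -11530535/392 ≈ -29415.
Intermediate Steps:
O = -5 (O = 33 - 38 = -5)
u(K) = 2*K/(172 + K) (u(K) = (2*K)/(172 + K) = 2*K/(172 + K))
B(s) = 1 - 5/s (B(s) = -5/s + s/s = -5/s + 1 = 1 - 5/s)
(B(-40) - 29416) + u(24) = ((-5 - 40)/(-40) - 29416) + 2*24/(172 + 24) = (-1/40*(-45) - 29416) + 2*24/196 = (9/8 - 29416) + 2*24*(1/196) = -235319/8 + 12/49 = -11530535/392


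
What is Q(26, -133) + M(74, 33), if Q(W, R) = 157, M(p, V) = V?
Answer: 190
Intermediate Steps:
Q(26, -133) + M(74, 33) = 157 + 33 = 190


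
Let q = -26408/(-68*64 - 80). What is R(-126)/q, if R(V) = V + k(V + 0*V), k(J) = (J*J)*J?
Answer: -1108278108/3301 ≈ -3.3574e+5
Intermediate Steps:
k(J) = J**3 (k(J) = J**2*J = J**3)
q = 3301/554 (q = -26408/(-4352 - 80) = -26408/(-4432) = -26408*(-1/4432) = 3301/554 ≈ 5.9585)
R(V) = V + V**3 (R(V) = V + (V + 0*V)**3 = V + (V + 0)**3 = V + V**3)
R(-126)/q = (-126 + (-126)**3)/(3301/554) = (-126 - 2000376)*(554/3301) = -2000502*554/3301 = -1108278108/3301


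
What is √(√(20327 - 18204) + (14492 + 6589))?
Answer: √(21081 + √2123) ≈ 145.35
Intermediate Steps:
√(√(20327 - 18204) + (14492 + 6589)) = √(√2123 + 21081) = √(21081 + √2123)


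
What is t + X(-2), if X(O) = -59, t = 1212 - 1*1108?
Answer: 45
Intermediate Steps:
t = 104 (t = 1212 - 1108 = 104)
t + X(-2) = 104 - 59 = 45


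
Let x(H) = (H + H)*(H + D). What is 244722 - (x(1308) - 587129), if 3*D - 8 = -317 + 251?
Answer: -2539301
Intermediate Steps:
D = -58/3 (D = 8/3 + (-317 + 251)/3 = 8/3 + (1/3)*(-66) = 8/3 - 22 = -58/3 ≈ -19.333)
x(H) = 2*H*(-58/3 + H) (x(H) = (H + H)*(H - 58/3) = (2*H)*(-58/3 + H) = 2*H*(-58/3 + H))
244722 - (x(1308) - 587129) = 244722 - ((2/3)*1308*(-58 + 3*1308) - 587129) = 244722 - ((2/3)*1308*(-58 + 3924) - 587129) = 244722 - ((2/3)*1308*3866 - 587129) = 244722 - (3371152 - 587129) = 244722 - 1*2784023 = 244722 - 2784023 = -2539301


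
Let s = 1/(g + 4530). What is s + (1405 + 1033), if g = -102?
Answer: 10795465/4428 ≈ 2438.0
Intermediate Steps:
s = 1/4428 (s = 1/(-102 + 4530) = 1/4428 ≈ 0.00022584)
s + (1405 + 1033) = 1/4428 + (1405 + 1033) = 1/4428 + 2438 = 10795465/4428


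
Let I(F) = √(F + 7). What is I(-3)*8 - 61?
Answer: -45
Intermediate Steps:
I(F) = √(7 + F)
I(-3)*8 - 61 = √(7 - 3)*8 - 61 = √4*8 - 61 = 2*8 - 61 = 16 - 61 = -45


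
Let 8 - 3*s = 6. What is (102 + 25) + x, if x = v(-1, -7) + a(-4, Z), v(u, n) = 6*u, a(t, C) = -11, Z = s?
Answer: 110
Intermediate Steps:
s = ⅔ (s = 8/3 - ⅓*6 = 8/3 - 2 = ⅔ ≈ 0.66667)
Z = ⅔ ≈ 0.66667
x = -17 (x = 6*(-1) - 11 = -6 - 11 = -17)
(102 + 25) + x = (102 + 25) - 17 = 127 - 17 = 110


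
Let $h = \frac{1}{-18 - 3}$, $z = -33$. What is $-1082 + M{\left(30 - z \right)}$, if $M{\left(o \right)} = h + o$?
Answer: $- \frac{21400}{21} \approx -1019.0$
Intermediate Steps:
$h = - \frac{1}{21}$ ($h = \frac{1}{-21} = - \frac{1}{21} \approx -0.047619$)
$M{\left(o \right)} = - \frac{1}{21} + o$
$-1082 + M{\left(30 - z \right)} = -1082 + \left(- \frac{1}{21} + \left(30 - -33\right)\right) = -1082 + \left(- \frac{1}{21} + \left(30 + 33\right)\right) = -1082 + \left(- \frac{1}{21} + 63\right) = -1082 + \frac{1322}{21} = - \frac{21400}{21}$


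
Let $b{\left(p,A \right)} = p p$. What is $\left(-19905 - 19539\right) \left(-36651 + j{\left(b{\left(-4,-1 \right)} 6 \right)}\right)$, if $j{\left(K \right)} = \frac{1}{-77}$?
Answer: $\frac{111316016832}{77} \approx 1.4457 \cdot 10^{9}$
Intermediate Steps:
$b{\left(p,A \right)} = p^{2}$
$j{\left(K \right)} = - \frac{1}{77}$
$\left(-19905 - 19539\right) \left(-36651 + j{\left(b{\left(-4,-1 \right)} 6 \right)}\right) = \left(-19905 - 19539\right) \left(-36651 - \frac{1}{77}\right) = \left(-39444\right) \left(- \frac{2822128}{77}\right) = \frac{111316016832}{77}$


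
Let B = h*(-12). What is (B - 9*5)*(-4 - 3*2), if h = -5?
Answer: -150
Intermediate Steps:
B = 60 (B = -5*(-12) = 60)
(B - 9*5)*(-4 - 3*2) = (60 - 9*5)*(-4 - 3*2) = (60 - 45)*(-4 - 6) = 15*(-10) = -150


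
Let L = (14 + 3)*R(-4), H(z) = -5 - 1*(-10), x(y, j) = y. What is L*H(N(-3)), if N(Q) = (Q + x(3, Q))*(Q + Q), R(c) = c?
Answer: -340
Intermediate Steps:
N(Q) = 2*Q*(3 + Q) (N(Q) = (Q + 3)*(Q + Q) = (3 + Q)*(2*Q) = 2*Q*(3 + Q))
H(z) = 5 (H(z) = -5 + 10 = 5)
L = -68 (L = (14 + 3)*(-4) = 17*(-4) = -68)
L*H(N(-3)) = -68*5 = -340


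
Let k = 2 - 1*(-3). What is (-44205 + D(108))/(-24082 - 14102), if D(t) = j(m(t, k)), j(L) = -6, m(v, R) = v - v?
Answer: 14737/12728 ≈ 1.1578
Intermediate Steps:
k = 5 (k = 2 + 3 = 5)
m(v, R) = 0
D(t) = -6
(-44205 + D(108))/(-24082 - 14102) = (-44205 - 6)/(-24082 - 14102) = -44211/(-38184) = -44211*(-1/38184) = 14737/12728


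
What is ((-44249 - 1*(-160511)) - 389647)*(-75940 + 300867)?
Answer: -61491667895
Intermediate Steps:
((-44249 - 1*(-160511)) - 389647)*(-75940 + 300867) = ((-44249 + 160511) - 389647)*224927 = (116262 - 389647)*224927 = -273385*224927 = -61491667895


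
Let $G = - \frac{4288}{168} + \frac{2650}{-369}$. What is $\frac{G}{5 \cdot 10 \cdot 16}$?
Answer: $- \frac{42239}{1033200} \approx -0.040882$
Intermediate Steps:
$G = - \frac{84478}{2583}$ ($G = \left(-4288\right) \frac{1}{168} + 2650 \left(- \frac{1}{369}\right) = - \frac{536}{21} - \frac{2650}{369} = - \frac{84478}{2583} \approx -32.705$)
$\frac{G}{5 \cdot 10 \cdot 16} = - \frac{84478}{2583 \cdot 5 \cdot 10 \cdot 16} = - \frac{84478}{2583 \cdot 50 \cdot 16} = - \frac{84478}{2583 \cdot 800} = \left(- \frac{84478}{2583}\right) \frac{1}{800} = - \frac{42239}{1033200}$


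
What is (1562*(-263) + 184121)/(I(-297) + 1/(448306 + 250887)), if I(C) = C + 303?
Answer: -158496565205/4195159 ≈ -37781.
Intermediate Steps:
I(C) = 303 + C
(1562*(-263) + 184121)/(I(-297) + 1/(448306 + 250887)) = (1562*(-263) + 184121)/((303 - 297) + 1/(448306 + 250887)) = (-410806 + 184121)/(6 + 1/699193) = -226685/(6 + 1/699193) = -226685/4195159/699193 = -226685*699193/4195159 = -158496565205/4195159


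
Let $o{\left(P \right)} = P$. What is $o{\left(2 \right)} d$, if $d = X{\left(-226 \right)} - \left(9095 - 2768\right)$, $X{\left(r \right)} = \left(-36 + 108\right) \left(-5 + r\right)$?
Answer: $-45918$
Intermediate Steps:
$X{\left(r \right)} = -360 + 72 r$ ($X{\left(r \right)} = 72 \left(-5 + r\right) = -360 + 72 r$)
$d = -22959$ ($d = \left(-360 + 72 \left(-226\right)\right) - \left(9095 - 2768\right) = \left(-360 - 16272\right) - 6327 = -16632 - 6327 = -22959$)
$o{\left(2 \right)} d = 2 \left(-22959\right) = -45918$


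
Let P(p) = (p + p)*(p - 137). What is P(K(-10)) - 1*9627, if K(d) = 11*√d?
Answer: -12047 - 3014*I*√10 ≈ -12047.0 - 9531.1*I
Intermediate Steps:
P(p) = 2*p*(-137 + p) (P(p) = (2*p)*(-137 + p) = 2*p*(-137 + p))
P(K(-10)) - 1*9627 = 2*(11*√(-10))*(-137 + 11*√(-10)) - 1*9627 = 2*(11*(I*√10))*(-137 + 11*(I*√10)) - 9627 = 2*(11*I*√10)*(-137 + 11*I*√10) - 9627 = 22*I*√10*(-137 + 11*I*√10) - 9627 = -9627 + 22*I*√10*(-137 + 11*I*√10)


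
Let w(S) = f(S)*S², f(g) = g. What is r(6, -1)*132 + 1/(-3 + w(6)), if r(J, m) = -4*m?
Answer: 112465/213 ≈ 528.00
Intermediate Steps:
w(S) = S³ (w(S) = S*S² = S³)
r(6, -1)*132 + 1/(-3 + w(6)) = -4*(-1)*132 + 1/(-3 + 6³) = 4*132 + 1/(-3 + 216) = 528 + 1/213 = 112465/213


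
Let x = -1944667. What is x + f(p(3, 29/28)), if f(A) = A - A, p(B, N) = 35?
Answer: -1944667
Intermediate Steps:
f(A) = 0
x + f(p(3, 29/28)) = -1944667 + 0 = -1944667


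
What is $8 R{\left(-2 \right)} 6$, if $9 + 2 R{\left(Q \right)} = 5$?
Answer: $-96$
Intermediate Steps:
$R{\left(Q \right)} = -2$ ($R{\left(Q \right)} = - \frac{9}{2} + \frac{1}{2} \cdot 5 = - \frac{9}{2} + \frac{5}{2} = -2$)
$8 R{\left(-2 \right)} 6 = 8 \left(-2\right) 6 = \left(-16\right) 6 = -96$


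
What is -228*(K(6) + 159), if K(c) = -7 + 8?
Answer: -36480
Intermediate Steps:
K(c) = 1
-228*(K(6) + 159) = -228*(1 + 159) = -228*160 = -36480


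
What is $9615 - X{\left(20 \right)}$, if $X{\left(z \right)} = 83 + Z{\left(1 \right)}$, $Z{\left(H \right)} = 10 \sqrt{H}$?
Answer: $9522$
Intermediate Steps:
$X{\left(z \right)} = 93$ ($X{\left(z \right)} = 83 + 10 \sqrt{1} = 83 + 10 \cdot 1 = 83 + 10 = 93$)
$9615 - X{\left(20 \right)} = 9615 - 93 = 9522$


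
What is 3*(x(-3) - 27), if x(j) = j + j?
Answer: -99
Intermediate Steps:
x(j) = 2*j
3*(x(-3) - 27) = 3*(2*(-3) - 27) = 3*(-6 - 27) = 3*(-33) = -99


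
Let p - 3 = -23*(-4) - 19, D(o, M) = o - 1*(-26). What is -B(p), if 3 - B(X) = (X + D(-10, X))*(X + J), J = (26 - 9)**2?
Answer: 33577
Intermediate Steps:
D(o, M) = 26 + o (D(o, M) = o + 26 = 26 + o)
J = 289 (J = 17**2 = 289)
p = 76 (p = 3 + (-23*(-4) - 19) = 3 + (92 - 19) = 3 + 73 = 76)
B(X) = 3 - (16 + X)*(289 + X) (B(X) = 3 - (X + (26 - 10))*(X + 289) = 3 - (X + 16)*(289 + X) = 3 - (16 + X)*(289 + X))
-B(p) = -(-4621 - 1*76**2 - 305*76) = -(-4621 - 1*5776 - 23180) = -(-4621 - 5776 - 23180) = -1*(-33577) = 33577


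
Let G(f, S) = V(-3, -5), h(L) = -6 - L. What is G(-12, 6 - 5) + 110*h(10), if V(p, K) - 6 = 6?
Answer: -1748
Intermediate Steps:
V(p, K) = 12 (V(p, K) = 6 + 6 = 12)
G(f, S) = 12
G(-12, 6 - 5) + 110*h(10) = 12 + 110*(-6 - 1*10) = 12 + 110*(-6 - 10) = 12 + 110*(-16) = 12 - 1760 = -1748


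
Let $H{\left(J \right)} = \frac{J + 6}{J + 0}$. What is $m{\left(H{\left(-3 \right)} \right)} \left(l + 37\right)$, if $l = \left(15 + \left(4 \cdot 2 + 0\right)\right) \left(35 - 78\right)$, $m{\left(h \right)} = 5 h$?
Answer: $4760$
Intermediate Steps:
$H{\left(J \right)} = \frac{6 + J}{J}$
$l = -989$ ($l = \left(15 + \left(8 + 0\right)\right) \left(-43\right) = \left(15 + 8\right) \left(-43\right) = 23 \left(-43\right) = -989$)
$m{\left(H{\left(-3 \right)} \right)} \left(l + 37\right) = 5 \frac{6 - 3}{-3} \left(-989 + 37\right) = 5 \left(\left(- \frac{1}{3}\right) 3\right) \left(-952\right) = 5 \left(-1\right) \left(-952\right) = \left(-5\right) \left(-952\right) = 4760$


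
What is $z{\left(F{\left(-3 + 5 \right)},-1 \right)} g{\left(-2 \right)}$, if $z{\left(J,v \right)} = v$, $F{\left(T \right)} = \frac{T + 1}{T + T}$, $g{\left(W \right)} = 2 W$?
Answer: $4$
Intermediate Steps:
$F{\left(T \right)} = \frac{1 + T}{2 T}$
$z{\left(F{\left(-3 + 5 \right)},-1 \right)} g{\left(-2 \right)} = - 2 \left(-2\right) = \left(-1\right) \left(-4\right) = 4$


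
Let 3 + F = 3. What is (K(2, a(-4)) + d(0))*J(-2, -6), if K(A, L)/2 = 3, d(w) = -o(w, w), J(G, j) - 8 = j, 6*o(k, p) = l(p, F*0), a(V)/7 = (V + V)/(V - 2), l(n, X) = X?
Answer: 12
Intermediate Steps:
F = 0 (F = -3 + 3 = 0)
a(V) = 14*V/(-2 + V) (a(V) = 7*((V + V)/(V - 2)) = 7*((2*V)/(-2 + V)) = 7*(2*V/(-2 + V)) = 14*V/(-2 + V))
o(k, p) = 0 (o(k, p) = (0*0)/6 = (1/6)*0 = 0)
J(G, j) = 8 + j
d(w) = 0 (d(w) = -1*0 = 0)
K(A, L) = 6 (K(A, L) = 2*3 = 6)
(K(2, a(-4)) + d(0))*J(-2, -6) = (6 + 0)*(8 - 6) = 6*2 = 12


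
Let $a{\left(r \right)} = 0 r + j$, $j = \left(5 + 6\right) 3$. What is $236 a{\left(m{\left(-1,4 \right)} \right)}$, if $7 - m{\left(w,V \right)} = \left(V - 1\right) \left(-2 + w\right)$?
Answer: $7788$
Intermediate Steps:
$m{\left(w,V \right)} = 7 - \left(-1 + V\right) \left(-2 + w\right)$ ($m{\left(w,V \right)} = 7 - \left(V - 1\right) \left(-2 + w\right) = 7 - \left(-1 + V\right) \left(-2 + w\right)$)
$j = 33$ ($j = 11 \cdot 3 = 33$)
$a{\left(r \right)} = 33$ ($a{\left(r \right)} = 0 r + 33 = 0 + 33 = 33$)
$236 a{\left(m{\left(-1,4 \right)} \right)} = 236 \cdot 33 = 7788$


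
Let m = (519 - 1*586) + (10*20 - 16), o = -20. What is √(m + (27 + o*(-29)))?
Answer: 2*√181 ≈ 26.907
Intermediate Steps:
m = 117 (m = (519 - 586) + (200 - 16) = -67 + 184 = 117)
√(m + (27 + o*(-29))) = √(117 + (27 - 20*(-29))) = √(117 + (27 + 580)) = √(117 + 607) = √724 = 2*√181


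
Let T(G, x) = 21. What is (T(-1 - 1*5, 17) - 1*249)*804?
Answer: -183312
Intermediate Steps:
(T(-1 - 1*5, 17) - 1*249)*804 = (21 - 1*249)*804 = (21 - 249)*804 = -228*804 = -183312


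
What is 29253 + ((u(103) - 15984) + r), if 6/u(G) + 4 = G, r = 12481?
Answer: 849752/33 ≈ 25750.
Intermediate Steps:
u(G) = 6/(-4 + G)
29253 + ((u(103) - 15984) + r) = 29253 + ((6/(-4 + 103) - 15984) + 12481) = 29253 + ((6/99 - 15984) + 12481) = 29253 + ((6*(1/99) - 15984) + 12481) = 29253 + ((2/33 - 15984) + 12481) = 29253 + (-527470/33 + 12481) = 29253 - 115597/33 = 849752/33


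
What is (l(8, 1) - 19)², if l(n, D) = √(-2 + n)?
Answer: (19 - √6)² ≈ 273.92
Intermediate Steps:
(l(8, 1) - 19)² = (√(-2 + 8) - 19)² = (√6 - 19)² = (-19 + √6)²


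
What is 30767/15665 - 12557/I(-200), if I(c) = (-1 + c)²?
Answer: 1046312162/632881665 ≈ 1.6533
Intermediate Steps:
30767/15665 - 12557/I(-200) = 30767/15665 - 12557/(-1 - 200)² = 30767*(1/15665) - 12557/((-201)²) = 30767/15665 - 12557/40401 = 1046312162/632881665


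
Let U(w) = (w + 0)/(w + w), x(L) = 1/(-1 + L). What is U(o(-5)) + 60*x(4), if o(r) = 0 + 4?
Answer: 41/2 ≈ 20.500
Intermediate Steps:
o(r) = 4
U(w) = ½ (U(w) = w/((2*w)) = w*(1/(2*w)) = ½)
U(o(-5)) + 60*x(4) = ½ + 60/(-1 + 4) = ½ + 60/3 = ½ + 60*(⅓) = ½ + 20 = 41/2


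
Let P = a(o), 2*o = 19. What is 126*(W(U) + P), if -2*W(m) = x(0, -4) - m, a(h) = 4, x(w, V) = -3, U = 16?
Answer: 1701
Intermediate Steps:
o = 19/2 (o = (½)*19 = 19/2 ≈ 9.5000)
W(m) = 3/2 + m/2 (W(m) = -(-3 - m)/2 = 3/2 + m/2)
P = 4
126*(W(U) + P) = 126*((3/2 + (½)*16) + 4) = 126*((3/2 + 8) + 4) = 126*(19/2 + 4) = 126*(27/2) = 1701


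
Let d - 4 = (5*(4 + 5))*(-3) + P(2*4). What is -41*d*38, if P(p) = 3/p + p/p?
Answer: 807823/4 ≈ 2.0196e+5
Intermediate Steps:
P(p) = 1 + 3/p (P(p) = 3/p + 1 = 1 + 3/p)
d = -1037/8 (d = 4 + ((5*(4 + 5))*(-3) + (3 + 2*4)/((2*4))) = 4 + ((5*9)*(-3) + (3 + 8)/8) = 4 + (45*(-3) + (⅛)*11) = 4 + (-135 + 11/8) = 4 - 1069/8 = -1037/8 ≈ -129.63)
-41*d*38 = -41*(-1037/8)*38 = (42517/8)*38 = 807823/4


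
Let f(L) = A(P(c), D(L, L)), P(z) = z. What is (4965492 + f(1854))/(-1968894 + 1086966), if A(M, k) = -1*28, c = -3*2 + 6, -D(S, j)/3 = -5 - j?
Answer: -620683/110241 ≈ -5.6302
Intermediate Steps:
D(S, j) = 15 + 3*j (D(S, j) = -3*(-5 - j) = 15 + 3*j)
c = 0 (c = -6 + 6 = 0)
A(M, k) = -28
f(L) = -28
(4965492 + f(1854))/(-1968894 + 1086966) = (4965492 - 28)/(-1968894 + 1086966) = 4965464/(-881928) = 4965464*(-1/881928) = -620683/110241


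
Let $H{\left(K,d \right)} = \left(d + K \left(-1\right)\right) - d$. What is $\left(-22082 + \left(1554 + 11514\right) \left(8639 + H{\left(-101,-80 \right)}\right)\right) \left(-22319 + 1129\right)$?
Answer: $-2419733523220$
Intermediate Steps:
$H{\left(K,d \right)} = - K$ ($H{\left(K,d \right)} = \left(d - K\right) - d = - K$)
$\left(-22082 + \left(1554 + 11514\right) \left(8639 + H{\left(-101,-80 \right)}\right)\right) \left(-22319 + 1129\right) = \left(-22082 + \left(1554 + 11514\right) \left(8639 - -101\right)\right) \left(-22319 + 1129\right) = \left(-22082 + 13068 \left(8639 + 101\right)\right) \left(-21190\right) = \left(-22082 + 13068 \cdot 8740\right) \left(-21190\right) = \left(-22082 + 114214320\right) \left(-21190\right) = 114192238 \left(-21190\right) = -2419733523220$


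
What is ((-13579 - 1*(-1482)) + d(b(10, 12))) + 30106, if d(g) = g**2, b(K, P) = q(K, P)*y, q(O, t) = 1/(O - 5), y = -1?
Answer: 450226/25 ≈ 18009.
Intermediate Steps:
q(O, t) = 1/(-5 + O)
b(K, P) = -1/(-5 + K)
((-13579 - 1*(-1482)) + d(b(10, 12))) + 30106 = ((-13579 - 1*(-1482)) + (-1/(-5 + 10))**2) + 30106 = ((-13579 + 1482) + (-1/5)**2) + 30106 = (-12097 + (-1*1/5)**2) + 30106 = (-12097 + (-1/5)**2) + 30106 = (-12097 + 1/25) + 30106 = -302424/25 + 30106 = 450226/25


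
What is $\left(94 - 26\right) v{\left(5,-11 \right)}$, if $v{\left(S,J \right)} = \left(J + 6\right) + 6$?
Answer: $68$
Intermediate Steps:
$v{\left(S,J \right)} = 12 + J$ ($v{\left(S,J \right)} = \left(6 + J\right) + 6 = 12 + J$)
$\left(94 - 26\right) v{\left(5,-11 \right)} = \left(94 - 26\right) \left(12 - 11\right) = 68 \cdot 1 = 68$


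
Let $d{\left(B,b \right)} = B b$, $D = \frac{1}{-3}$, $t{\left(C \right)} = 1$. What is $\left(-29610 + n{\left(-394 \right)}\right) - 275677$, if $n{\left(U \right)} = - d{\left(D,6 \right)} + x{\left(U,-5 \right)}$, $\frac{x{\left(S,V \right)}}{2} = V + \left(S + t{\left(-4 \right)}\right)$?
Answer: $-306081$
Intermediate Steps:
$D = - \frac{1}{3} \approx -0.33333$
$x{\left(S,V \right)} = 2 + 2 S + 2 V$ ($x{\left(S,V \right)} = 2 \left(V + \left(S + 1\right)\right) = 2 \left(V + \left(1 + S\right)\right) = 2 \left(1 + S + V\right) = 2 + 2 S + 2 V$)
$n{\left(U \right)} = -6 + 2 U$ ($n{\left(U \right)} = - \frac{\left(-1\right) 6}{3} + \left(2 + 2 U + 2 \left(-5\right)\right) = \left(-1\right) \left(-2\right) + \left(2 + 2 U - 10\right) = 2 + \left(-8 + 2 U\right) = -6 + 2 U$)
$\left(-29610 + n{\left(-394 \right)}\right) - 275677 = \left(-29610 + \left(-6 + 2 \left(-394\right)\right)\right) - 275677 = \left(-29610 - 794\right) - 275677 = -30404 - 275677 = -306081$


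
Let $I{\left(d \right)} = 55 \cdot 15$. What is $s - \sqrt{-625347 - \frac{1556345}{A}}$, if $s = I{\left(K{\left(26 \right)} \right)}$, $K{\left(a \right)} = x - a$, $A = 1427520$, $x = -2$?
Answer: $825 - \frac{i \sqrt{796464179341377}}{35688} \approx 825.0 - 790.79 i$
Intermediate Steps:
$K{\left(a \right)} = -2 - a$
$I{\left(d \right)} = 825$
$s = 825$
$s - \sqrt{-625347 - \frac{1556345}{A}} = 825 - \sqrt{-625347 - \frac{1556345}{1427520}} = 825 - \sqrt{-625347 - \frac{311269}{285504}} = 825 - \sqrt{- \frac{178539381157}{285504}} = 825 - \frac{i \sqrt{796464179341377}}{35688}$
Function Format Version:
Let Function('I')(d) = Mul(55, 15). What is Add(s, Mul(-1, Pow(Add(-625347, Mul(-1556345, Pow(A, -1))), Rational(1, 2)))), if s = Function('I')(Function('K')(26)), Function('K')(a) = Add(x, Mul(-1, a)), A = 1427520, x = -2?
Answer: Add(825, Mul(Rational(-1, 35688), I, Pow(796464179341377, Rational(1, 2)))) ≈ Add(825.00, Mul(-790.79, I))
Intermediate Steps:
Function('K')(a) = Add(-2, Mul(-1, a))
Function('I')(d) = 825
s = 825
Add(s, Mul(-1, Pow(Add(-625347, Mul(-1556345, Pow(A, -1))), Rational(1, 2)))) = Add(825, Mul(-1, Pow(Add(-625347, Mul(-1556345, Pow(1427520, -1))), Rational(1, 2)))) = Add(825, Mul(-1, Pow(Add(-625347, Mul(-1556345, Rational(1, 1427520))), Rational(1, 2)))) = Add(825, Mul(-1, Pow(Add(-625347, Rational(-311269, 285504)), Rational(1, 2)))) = Add(825, Mul(-1, Pow(Rational(-178539381157, 285504), Rational(1, 2)))) = Add(825, Mul(-1, Mul(Rational(1, 35688), I, Pow(796464179341377, Rational(1, 2))))) = Add(825, Mul(Rational(-1, 35688), I, Pow(796464179341377, Rational(1, 2))))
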